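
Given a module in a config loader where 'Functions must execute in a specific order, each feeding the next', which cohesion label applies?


Reasoning: Output of one is input to next
Type: Sequential cohesion

Sequential cohesion


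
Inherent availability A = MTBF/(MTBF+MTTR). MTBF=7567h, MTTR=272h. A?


Availability = MTBF / (MTBF + MTTR)
Availability = 7567 / (7567 + 272)
Availability = 7567 / 7839
Availability = 96.5302%

96.5302%


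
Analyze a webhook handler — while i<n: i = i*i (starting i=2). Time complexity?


Reasoning: squaring drives double-exponential growth; iterations ~ log log n
Complexity: O(log log n)

O(log log n)


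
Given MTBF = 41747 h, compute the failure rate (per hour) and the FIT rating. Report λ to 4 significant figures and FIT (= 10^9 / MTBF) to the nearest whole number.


Formula: λ = 1 / MTBF; FIT = λ × 1e9 = 1e9 / MTBF
λ = 1 / 41747 ≈ 2.395e-05 failures/hour
FIT = 1e9 / 41747 ≈ 23954 failures per 1e9 hours (nearest whole number)

λ = 2.395e-05 /h, FIT = 23954


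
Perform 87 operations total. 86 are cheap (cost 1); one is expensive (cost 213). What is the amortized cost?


Formula: Amortized cost = Total cost / Operations
Total cost = (86 * 1) + (1 * 213)
Total cost = 86 + 213 = 299
Amortized = 299 / 87 = 3.4368

3.4368


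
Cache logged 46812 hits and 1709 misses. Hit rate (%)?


Formula: hit rate = hits / (hits + misses) * 100
hit rate = 46812 / (46812 + 1709) * 100
hit rate = 46812 / 48521 * 100
hit rate = 96.48%

96.48%


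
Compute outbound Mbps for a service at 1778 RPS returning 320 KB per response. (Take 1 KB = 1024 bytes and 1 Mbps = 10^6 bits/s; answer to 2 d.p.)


Formula: Mbps = payload_bytes * RPS * 8 / 1e6
Payload per request = 320 KB = 320 * 1024 = 327680 bytes
Total bytes/sec = 327680 * 1778 = 582615040
Total bits/sec = 582615040 * 8 = 4660920320
Mbps = 4660920320 / 1e6 = 4660.92

4660.92 Mbps


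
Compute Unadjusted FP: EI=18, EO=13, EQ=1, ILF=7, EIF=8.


UFP = EI*4 + EO*5 + EQ*4 + ILF*10 + EIF*7
UFP = 18*4 + 13*5 + 1*4 + 7*10 + 8*7
UFP = 72 + 65 + 4 + 70 + 56
UFP = 267

267


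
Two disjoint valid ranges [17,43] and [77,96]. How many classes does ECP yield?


Valid ranges: [17,43] and [77,96]
Class 1: x < 17 — invalid
Class 2: 17 ≤ x ≤ 43 — valid
Class 3: 43 < x < 77 — invalid (gap between ranges)
Class 4: 77 ≤ x ≤ 96 — valid
Class 5: x > 96 — invalid
Total equivalence classes: 5

5 equivalence classes


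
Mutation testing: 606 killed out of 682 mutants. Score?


Mutation score = killed / total * 100
Mutation score = 606 / 682 * 100
Mutation score = 88.86%

88.86%


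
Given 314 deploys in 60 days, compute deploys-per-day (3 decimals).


Formula: deployments per day = releases / days
= 314 / 60
= 5.233 deploys/day
(equivalently, 36.63 deploys/week)

5.233 deploys/day


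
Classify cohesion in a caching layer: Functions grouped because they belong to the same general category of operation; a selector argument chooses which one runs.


Reasoning: Grouped by category of activity, not by data or sequence
Type: Logical cohesion

Logical cohesion


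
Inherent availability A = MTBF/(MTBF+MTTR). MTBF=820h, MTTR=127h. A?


Availability = MTBF / (MTBF + MTTR)
Availability = 820 / (820 + 127)
Availability = 820 / 947
Availability = 86.5892%

86.5892%


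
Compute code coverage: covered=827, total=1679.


Coverage = covered / total * 100
Coverage = 827 / 1679 * 100
Coverage = 49.26%

49.26%


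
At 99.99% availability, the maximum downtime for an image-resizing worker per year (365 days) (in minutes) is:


Formula: allowed downtime = period * (100 - SLA) / 100
Period (year (365 days)) = 525600 minutes
Unavailability fraction = (100 - 99.99) / 100
Allowed downtime = 525600 * (100 - 99.99) / 100
Allowed downtime = 52.56 minutes

52.56 minutes


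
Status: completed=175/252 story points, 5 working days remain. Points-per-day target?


Formula: Required rate = Remaining points / Days left
Remaining = 252 - 175 = 77 points
Required rate = 77 / 5 = 15.4 points/day

15.4 points/day


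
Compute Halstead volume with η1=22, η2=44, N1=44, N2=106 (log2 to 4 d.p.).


Formula: V = N * log2(η), where N = N1 + N2 and η = η1 + η2
η = 22 + 44 = 66
N = 44 + 106 = 150
log2(66) ≈ 6.0444
V = 150 * 6.0444 = 906.66

906.66


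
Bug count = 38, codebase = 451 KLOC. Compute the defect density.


Defect density = defects / KLOC
Defect density = 38 / 451
Defect density = 0.084 defects/KLOC

0.084 defects/KLOC


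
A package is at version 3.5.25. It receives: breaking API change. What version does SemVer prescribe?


Current: 3.5.25
Change category: 'breaking API change' → major bump
SemVer rule: major bump → increment MAJOR, reset MINOR and PATCH to 0
New: 4.0.0

4.0.0


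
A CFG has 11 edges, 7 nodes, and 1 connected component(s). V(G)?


Formula: V(G) = E - N + 2P
V(G) = 11 - 7 + 2*1
V(G) = 4 + 2
V(G) = 6

6


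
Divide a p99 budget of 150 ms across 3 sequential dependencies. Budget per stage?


Formula: per_stage = total_budget / stages
per_stage = 150 / 3
per_stage = 50.0 ms

50.0 ms


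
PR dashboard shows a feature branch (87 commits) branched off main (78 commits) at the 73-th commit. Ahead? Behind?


Common ancestor: commit #73
feature commits after divergence: 87 - 73 = 14
main commits after divergence: 78 - 73 = 5
feature is 14 commits ahead of main
main is 5 commits ahead of feature

feature ahead: 14, main ahead: 5


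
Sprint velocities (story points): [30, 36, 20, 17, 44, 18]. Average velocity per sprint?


Formula: Avg velocity = Total points / Number of sprints
Points: [30, 36, 20, 17, 44, 18]
Sum = 30 + 36 + 20 + 17 + 44 + 18 = 165
Avg velocity = 165 / 6 = 27.5 points/sprint

27.5 points/sprint


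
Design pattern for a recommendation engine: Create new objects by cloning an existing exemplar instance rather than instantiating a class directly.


This matches the Prototype pattern

Prototype


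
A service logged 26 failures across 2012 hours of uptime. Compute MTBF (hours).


Formula: MTBF = Total operating time / Number of failures
MTBF = 2012 / 26
MTBF = 77.38 hours

77.38 hours


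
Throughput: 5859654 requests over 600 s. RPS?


Formula: throughput = requests / seconds
throughput = 5859654 / 600
throughput = 9766.09 requests/second

9766.09 requests/second


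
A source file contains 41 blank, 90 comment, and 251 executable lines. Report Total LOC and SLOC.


Total LOC = blank + comment + code
Total LOC = 41 + 90 + 251 = 382
SLOC (source only) = code = 251

Total LOC: 382, SLOC: 251


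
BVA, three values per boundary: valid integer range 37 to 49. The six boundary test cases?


Range: [37, 49]
Boundaries: just below min, min, min+1, max-1, max, just above max
Values: [36, 37, 38, 48, 49, 50]

[36, 37, 38, 48, 49, 50]


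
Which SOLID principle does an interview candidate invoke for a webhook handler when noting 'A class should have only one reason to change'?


This describes the Single Responsibility Principle (SRP)

Single Responsibility Principle (SRP)


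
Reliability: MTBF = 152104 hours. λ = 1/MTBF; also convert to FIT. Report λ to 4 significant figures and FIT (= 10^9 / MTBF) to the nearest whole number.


Formula: λ = 1 / MTBF; FIT = λ × 1e9 = 1e9 / MTBF
λ = 1 / 152104 ≈ 6.574e-06 failures/hour
FIT = 1e9 / 152104 ≈ 6574 failures per 1e9 hours (nearest whole number)

λ = 6.574e-06 /h, FIT = 6574


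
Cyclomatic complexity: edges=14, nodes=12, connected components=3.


Formula: V(G) = E - N + 2P
V(G) = 14 - 12 + 2*3
V(G) = 2 + 6
V(G) = 8

8


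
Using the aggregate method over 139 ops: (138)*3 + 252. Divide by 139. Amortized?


Formula: Amortized cost = Total cost / Operations
Total cost = (138 * 3) + (1 * 252)
Total cost = 414 + 252 = 666
Amortized = 666 / 139 = 4.7914

4.7914


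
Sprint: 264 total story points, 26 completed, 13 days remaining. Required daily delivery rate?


Formula: Required rate = Remaining points / Days left
Remaining = 264 - 26 = 238 points
Required rate = 238 / 13 = 18.31 points/day

18.31 points/day


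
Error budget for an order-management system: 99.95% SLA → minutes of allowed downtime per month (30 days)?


Formula: allowed downtime = period * (100 - SLA) / 100
Period (month (30 days)) = 43200 minutes
Unavailability fraction = (100 - 99.95) / 100
Allowed downtime = 43200 * (100 - 99.95) / 100
Allowed downtime = 21.6 minutes

21.6 minutes


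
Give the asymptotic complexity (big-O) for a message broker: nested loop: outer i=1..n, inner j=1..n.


Reasoning: n iterations times n iterations
Complexity: O(n^2)

O(n^2)


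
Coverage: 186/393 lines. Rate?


Coverage = covered / total * 100
Coverage = 186 / 393 * 100
Coverage = 47.33%

47.33%


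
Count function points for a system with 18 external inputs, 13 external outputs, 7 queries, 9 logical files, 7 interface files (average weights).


UFP = EI*4 + EO*5 + EQ*4 + ILF*10 + EIF*7
UFP = 18*4 + 13*5 + 7*4 + 9*10 + 7*7
UFP = 72 + 65 + 28 + 90 + 49
UFP = 304

304


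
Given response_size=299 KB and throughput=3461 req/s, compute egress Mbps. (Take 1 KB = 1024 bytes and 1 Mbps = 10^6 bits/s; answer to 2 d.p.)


Formula: Mbps = payload_bytes * RPS * 8 / 1e6
Payload per request = 299 KB = 299 * 1024 = 306176 bytes
Total bytes/sec = 306176 * 3461 = 1059675136
Total bits/sec = 1059675136 * 8 = 8477401088
Mbps = 8477401088 / 1e6 = 8477.4

8477.4 Mbps


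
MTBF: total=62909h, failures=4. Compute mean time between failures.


Formula: MTBF = Total operating time / Number of failures
MTBF = 62909 / 4
MTBF = 15727.25 hours

15727.25 hours


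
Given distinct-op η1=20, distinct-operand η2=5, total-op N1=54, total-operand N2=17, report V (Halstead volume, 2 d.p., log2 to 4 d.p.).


Formula: V = N * log2(η), where N = N1 + N2 and η = η1 + η2
η = 20 + 5 = 25
N = 54 + 17 = 71
log2(25) ≈ 4.6439
V = 71 * 4.6439 = 329.72

329.72


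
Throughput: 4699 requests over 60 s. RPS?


Formula: throughput = requests / seconds
throughput = 4699 / 60
throughput = 78.32 requests/second

78.32 requests/second


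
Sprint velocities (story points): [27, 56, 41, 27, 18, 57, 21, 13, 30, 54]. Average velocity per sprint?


Formula: Avg velocity = Total points / Number of sprints
Points: [27, 56, 41, 27, 18, 57, 21, 13, 30, 54]
Sum = 27 + 56 + 41 + 27 + 18 + 57 + 21 + 13 + 30 + 54 = 344
Avg velocity = 344 / 10 = 34.4 points/sprint

34.4 points/sprint


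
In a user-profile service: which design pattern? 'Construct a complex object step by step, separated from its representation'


This matches the Builder pattern

Builder


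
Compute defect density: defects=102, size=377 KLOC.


Defect density = defects / KLOC
Defect density = 102 / 377
Defect density = 0.271 defects/KLOC

0.271 defects/KLOC


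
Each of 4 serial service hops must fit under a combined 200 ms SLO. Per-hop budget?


Formula: per_stage = total_budget / stages
per_stage = 200 / 4
per_stage = 50.0 ms

50.0 ms


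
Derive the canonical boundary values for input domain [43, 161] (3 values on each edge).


Range: [43, 161]
Boundaries: just below min, min, min+1, max-1, max, just above max
Values: [42, 43, 44, 160, 161, 162]

[42, 43, 44, 160, 161, 162]


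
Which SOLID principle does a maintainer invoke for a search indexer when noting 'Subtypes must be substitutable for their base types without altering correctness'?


This describes the Liskov Substitution Principle (LSP)

Liskov Substitution Principle (LSP)


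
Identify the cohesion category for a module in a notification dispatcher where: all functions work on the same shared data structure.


Reasoning: Functions share data
Type: Communicational cohesion

Communicational cohesion


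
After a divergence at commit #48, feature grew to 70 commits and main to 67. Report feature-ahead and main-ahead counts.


Common ancestor: commit #48
feature commits after divergence: 70 - 48 = 22
main commits after divergence: 67 - 48 = 19
feature is 22 commits ahead of main
main is 19 commits ahead of feature

feature ahead: 22, main ahead: 19


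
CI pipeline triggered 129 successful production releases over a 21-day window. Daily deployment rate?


Formula: deployments per day = releases / days
= 129 / 21
= 6.143 deploys/day
(equivalently, 43.0 deploys/week)

6.143 deploys/day


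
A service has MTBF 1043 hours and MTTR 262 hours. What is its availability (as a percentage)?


Availability = MTBF / (MTBF + MTTR)
Availability = 1043 / (1043 + 262)
Availability = 1043 / 1305
Availability = 79.9234%

79.9234%


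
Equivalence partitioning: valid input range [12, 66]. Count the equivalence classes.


Valid range: [12, 66]
Class 1: x < 12 — invalid
Class 2: 12 ≤ x ≤ 66 — valid
Class 3: x > 66 — invalid
Total equivalence classes: 3

3 equivalence classes


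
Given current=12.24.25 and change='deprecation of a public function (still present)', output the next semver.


Current: 12.24.25
Change category: 'deprecation of a public function (still present)' → minor bump
SemVer rule: minor bump → increment MINOR, reset PATCH to 0 (MAJOR unchanged)
New: 12.25.0

12.25.0


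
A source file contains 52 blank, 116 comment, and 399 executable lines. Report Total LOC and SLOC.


Total LOC = blank + comment + code
Total LOC = 52 + 116 + 399 = 567
SLOC (source only) = code = 399

Total LOC: 567, SLOC: 399


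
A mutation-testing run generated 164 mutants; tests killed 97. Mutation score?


Mutation score = killed / total * 100
Mutation score = 97 / 164 * 100
Mutation score = 59.15%

59.15%


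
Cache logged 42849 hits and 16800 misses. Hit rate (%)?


Formula: hit rate = hits / (hits + misses) * 100
hit rate = 42849 / (42849 + 16800) * 100
hit rate = 42849 / 59649 * 100
hit rate = 71.84%

71.84%


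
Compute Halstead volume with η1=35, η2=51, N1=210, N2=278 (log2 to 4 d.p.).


Formula: V = N * log2(η), where N = N1 + N2 and η = η1 + η2
η = 35 + 51 = 86
N = 210 + 278 = 488
log2(86) ≈ 6.4263
V = 488 * 6.4263 = 3136.03

3136.03


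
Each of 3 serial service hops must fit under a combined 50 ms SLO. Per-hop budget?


Formula: per_stage = total_budget / stages
per_stage = 50 / 3
per_stage = 16.67 ms

16.67 ms


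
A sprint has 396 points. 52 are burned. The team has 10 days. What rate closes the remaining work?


Formula: Required rate = Remaining points / Days left
Remaining = 396 - 52 = 344 points
Required rate = 344 / 10 = 34.4 points/day

34.4 points/day


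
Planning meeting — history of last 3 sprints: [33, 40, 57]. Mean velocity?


Formula: Avg velocity = Total points / Number of sprints
Points: [33, 40, 57]
Sum = 33 + 40 + 57 = 130
Avg velocity = 130 / 3 = 43.33 points/sprint

43.33 points/sprint


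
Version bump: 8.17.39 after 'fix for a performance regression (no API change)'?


Current: 8.17.39
Change category: 'fix for a performance regression (no API change)' → patch bump
SemVer rule: patch bump → increment PATCH (MAJOR and MINOR unchanged)
New: 8.17.40

8.17.40


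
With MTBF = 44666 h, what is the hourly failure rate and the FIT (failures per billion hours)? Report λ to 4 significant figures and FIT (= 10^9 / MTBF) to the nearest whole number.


Formula: λ = 1 / MTBF; FIT = λ × 1e9 = 1e9 / MTBF
λ = 1 / 44666 ≈ 2.239e-05 failures/hour
FIT = 1e9 / 44666 ≈ 22388 failures per 1e9 hours (nearest whole number)

λ = 2.239e-05 /h, FIT = 22388


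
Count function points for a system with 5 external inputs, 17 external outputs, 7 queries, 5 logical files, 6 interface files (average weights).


UFP = EI*4 + EO*5 + EQ*4 + ILF*10 + EIF*7
UFP = 5*4 + 17*5 + 7*4 + 5*10 + 6*7
UFP = 20 + 85 + 28 + 50 + 42
UFP = 225

225


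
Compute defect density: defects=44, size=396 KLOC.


Defect density = defects / KLOC
Defect density = 44 / 396
Defect density = 0.111 defects/KLOC

0.111 defects/KLOC


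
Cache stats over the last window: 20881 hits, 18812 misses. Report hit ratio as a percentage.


Formula: hit rate = hits / (hits + misses) * 100
hit rate = 20881 / (20881 + 18812) * 100
hit rate = 20881 / 39693 * 100
hit rate = 52.61%

52.61%


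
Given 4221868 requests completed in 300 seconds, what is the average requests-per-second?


Formula: throughput = requests / seconds
throughput = 4221868 / 300
throughput = 14072.89 requests/second

14072.89 requests/second


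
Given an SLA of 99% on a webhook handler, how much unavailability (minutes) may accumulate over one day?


Formula: allowed downtime = period * (100 - SLA) / 100
Period (day) = 1440 minutes
Unavailability fraction = (100 - 99.0) / 100
Allowed downtime = 1440 * (100 - 99.0) / 100
Allowed downtime = 14.4 minutes

14.4 minutes


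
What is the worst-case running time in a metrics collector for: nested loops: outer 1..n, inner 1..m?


Reasoning: product of independent bounds
Complexity: O(n*m)

O(n*m)


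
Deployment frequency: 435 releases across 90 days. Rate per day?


Formula: deployments per day = releases / days
= 435 / 90
= 4.833 deploys/day
(equivalently, 33.83 deploys/week)

4.833 deploys/day


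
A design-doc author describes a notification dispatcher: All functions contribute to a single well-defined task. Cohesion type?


Reasoning: Best: single purpose
Type: Functional cohesion

Functional cohesion


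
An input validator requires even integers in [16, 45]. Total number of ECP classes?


Constraint: even integers in [16, 45]
Class 1: x < 16 — out-of-range invalid
Class 2: x in [16,45] but odd — wrong type invalid
Class 3: x in [16,45] and even — valid
Class 4: x > 45 — out-of-range invalid
Total equivalence classes: 4

4 equivalence classes


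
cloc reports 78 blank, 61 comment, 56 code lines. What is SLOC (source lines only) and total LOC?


Total LOC = blank + comment + code
Total LOC = 78 + 61 + 56 = 195
SLOC (source only) = code = 56

Total LOC: 195, SLOC: 56


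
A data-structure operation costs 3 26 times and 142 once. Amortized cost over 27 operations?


Formula: Amortized cost = Total cost / Operations
Total cost = (26 * 3) + (1 * 142)
Total cost = 78 + 142 = 220
Amortized = 220 / 27 = 8.1481

8.1481


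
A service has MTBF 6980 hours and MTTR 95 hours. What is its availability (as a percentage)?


Availability = MTBF / (MTBF + MTTR)
Availability = 6980 / (6980 + 95)
Availability = 6980 / 7075
Availability = 98.6572%

98.6572%


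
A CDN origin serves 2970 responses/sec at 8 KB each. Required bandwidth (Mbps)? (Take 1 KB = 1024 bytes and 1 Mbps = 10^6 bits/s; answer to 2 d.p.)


Formula: Mbps = payload_bytes * RPS * 8 / 1e6
Payload per request = 8 KB = 8 * 1024 = 8192 bytes
Total bytes/sec = 8192 * 2970 = 24330240
Total bits/sec = 24330240 * 8 = 194641920
Mbps = 194641920 / 1e6 = 194.64

194.64 Mbps


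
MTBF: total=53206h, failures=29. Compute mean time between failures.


Formula: MTBF = Total operating time / Number of failures
MTBF = 53206 / 29
MTBF = 1834.69 hours

1834.69 hours


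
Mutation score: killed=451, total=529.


Mutation score = killed / total * 100
Mutation score = 451 / 529 * 100
Mutation score = 85.26%

85.26%


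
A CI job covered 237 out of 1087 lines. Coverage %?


Coverage = covered / total * 100
Coverage = 237 / 1087 * 100
Coverage = 21.8%

21.8%


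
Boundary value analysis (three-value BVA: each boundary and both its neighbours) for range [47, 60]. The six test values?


Range: [47, 60]
Boundaries: just below min, min, min+1, max-1, max, just above max
Values: [46, 47, 48, 59, 60, 61]

[46, 47, 48, 59, 60, 61]


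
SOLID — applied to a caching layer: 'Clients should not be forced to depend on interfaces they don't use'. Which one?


This describes the Interface Segregation Principle (ISP)

Interface Segregation Principle (ISP)


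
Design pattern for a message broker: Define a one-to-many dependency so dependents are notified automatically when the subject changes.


This matches the Observer pattern

Observer


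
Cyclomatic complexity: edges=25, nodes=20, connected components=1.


Formula: V(G) = E - N + 2P
V(G) = 25 - 20 + 2*1
V(G) = 5 + 2
V(G) = 7

7


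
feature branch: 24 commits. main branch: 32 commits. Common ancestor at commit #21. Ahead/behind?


Common ancestor: commit #21
feature commits after divergence: 24 - 21 = 3
main commits after divergence: 32 - 21 = 11
feature is 3 commits ahead of main
main is 11 commits ahead of feature

feature ahead: 3, main ahead: 11


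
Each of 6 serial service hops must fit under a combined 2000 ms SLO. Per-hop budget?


Formula: per_stage = total_budget / stages
per_stage = 2000 / 6
per_stage = 333.33 ms

333.33 ms


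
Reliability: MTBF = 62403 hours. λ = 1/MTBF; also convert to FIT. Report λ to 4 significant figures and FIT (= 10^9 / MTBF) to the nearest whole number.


Formula: λ = 1 / MTBF; FIT = λ × 1e9 = 1e9 / MTBF
λ = 1 / 62403 ≈ 1.602e-05 failures/hour
FIT = 1e9 / 62403 ≈ 16025 failures per 1e9 hours (nearest whole number)

λ = 1.602e-05 /h, FIT = 16025


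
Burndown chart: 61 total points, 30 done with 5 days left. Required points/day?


Formula: Required rate = Remaining points / Days left
Remaining = 61 - 30 = 31 points
Required rate = 31 / 5 = 6.2 points/day

6.2 points/day


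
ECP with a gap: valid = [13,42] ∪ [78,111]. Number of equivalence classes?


Valid ranges: [13,42] and [78,111]
Class 1: x < 13 — invalid
Class 2: 13 ≤ x ≤ 42 — valid
Class 3: 42 < x < 78 — invalid (gap between ranges)
Class 4: 78 ≤ x ≤ 111 — valid
Class 5: x > 111 — invalid
Total equivalence classes: 5

5 equivalence classes


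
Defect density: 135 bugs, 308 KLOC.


Defect density = defects / KLOC
Defect density = 135 / 308
Defect density = 0.438 defects/KLOC

0.438 defects/KLOC


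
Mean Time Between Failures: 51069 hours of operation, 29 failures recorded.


Formula: MTBF = Total operating time / Number of failures
MTBF = 51069 / 29
MTBF = 1761.0 hours

1761.0 hours


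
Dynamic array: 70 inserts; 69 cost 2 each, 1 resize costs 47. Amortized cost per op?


Formula: Amortized cost = Total cost / Operations
Total cost = (69 * 2) + (1 * 47)
Total cost = 138 + 47 = 185
Amortized = 185 / 70 = 2.6429

2.6429


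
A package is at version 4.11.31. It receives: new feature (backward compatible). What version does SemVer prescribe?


Current: 4.11.31
Change category: 'new feature (backward compatible)' → minor bump
SemVer rule: minor bump → increment MINOR, reset PATCH to 0 (MAJOR unchanged)
New: 4.12.0

4.12.0


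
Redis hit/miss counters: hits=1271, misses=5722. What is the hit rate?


Formula: hit rate = hits / (hits + misses) * 100
hit rate = 1271 / (1271 + 5722) * 100
hit rate = 1271 / 6993 * 100
hit rate = 18.18%

18.18%


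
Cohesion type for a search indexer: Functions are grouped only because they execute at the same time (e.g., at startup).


Reasoning: Related by timing only
Type: Temporal cohesion

Temporal cohesion


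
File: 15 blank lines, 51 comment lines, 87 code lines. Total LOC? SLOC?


Total LOC = blank + comment + code
Total LOC = 15 + 51 + 87 = 153
SLOC (source only) = code = 87

Total LOC: 153, SLOC: 87


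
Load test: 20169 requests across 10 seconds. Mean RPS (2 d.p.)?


Formula: throughput = requests / seconds
throughput = 20169 / 10
throughput = 2016.9 requests/second

2016.9 requests/second


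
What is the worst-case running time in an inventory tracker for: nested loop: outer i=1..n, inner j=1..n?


Reasoning: n iterations times n iterations
Complexity: O(n^2)

O(n^2)


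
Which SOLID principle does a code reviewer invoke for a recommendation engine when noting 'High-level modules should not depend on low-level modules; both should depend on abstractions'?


This describes the Dependency Inversion Principle (DIP)

Dependency Inversion Principle (DIP)


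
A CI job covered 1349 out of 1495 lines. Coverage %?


Coverage = covered / total * 100
Coverage = 1349 / 1495 * 100
Coverage = 90.23%

90.23%


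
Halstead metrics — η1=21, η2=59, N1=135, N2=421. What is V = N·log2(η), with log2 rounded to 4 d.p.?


Formula: V = N * log2(η), where N = N1 + N2 and η = η1 + η2
η = 21 + 59 = 80
N = 135 + 421 = 556
log2(80) ≈ 6.3219
V = 556 * 6.3219 = 3514.98

3514.98


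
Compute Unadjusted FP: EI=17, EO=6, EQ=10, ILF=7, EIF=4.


UFP = EI*4 + EO*5 + EQ*4 + ILF*10 + EIF*7
UFP = 17*4 + 6*5 + 10*4 + 7*10 + 4*7
UFP = 68 + 30 + 40 + 70 + 28
UFP = 236

236


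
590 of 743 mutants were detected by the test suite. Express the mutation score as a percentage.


Mutation score = killed / total * 100
Mutation score = 590 / 743 * 100
Mutation score = 79.41%

79.41%


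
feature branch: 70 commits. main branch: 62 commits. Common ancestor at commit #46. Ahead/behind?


Common ancestor: commit #46
feature commits after divergence: 70 - 46 = 24
main commits after divergence: 62 - 46 = 16
feature is 24 commits ahead of main
main is 16 commits ahead of feature

feature ahead: 24, main ahead: 16


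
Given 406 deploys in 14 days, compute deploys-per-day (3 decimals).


Formula: deployments per day = releases / days
= 406 / 14
= 29.0 deploys/day
(equivalently, 203.0 deploys/week)

29.0 deploys/day


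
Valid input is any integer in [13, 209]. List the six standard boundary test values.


Range: [13, 209]
Boundaries: just below min, min, min+1, max-1, max, just above max
Values: [12, 13, 14, 208, 209, 210]

[12, 13, 14, 208, 209, 210]


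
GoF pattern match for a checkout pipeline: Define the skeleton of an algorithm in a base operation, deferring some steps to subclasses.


This matches the Template Method pattern

Template Method


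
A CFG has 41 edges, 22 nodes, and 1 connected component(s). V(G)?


Formula: V(G) = E - N + 2P
V(G) = 41 - 22 + 2*1
V(G) = 19 + 2
V(G) = 21

21


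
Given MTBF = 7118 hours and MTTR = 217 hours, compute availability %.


Availability = MTBF / (MTBF + MTTR)
Availability = 7118 / (7118 + 217)
Availability = 7118 / 7335
Availability = 97.0416%

97.0416%


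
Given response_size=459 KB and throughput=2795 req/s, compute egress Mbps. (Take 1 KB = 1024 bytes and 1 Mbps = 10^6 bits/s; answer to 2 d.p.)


Formula: Mbps = payload_bytes * RPS * 8 / 1e6
Payload per request = 459 KB = 459 * 1024 = 470016 bytes
Total bytes/sec = 470016 * 2795 = 1313694720
Total bits/sec = 1313694720 * 8 = 10509557760
Mbps = 10509557760 / 1e6 = 10509.56

10509.56 Mbps


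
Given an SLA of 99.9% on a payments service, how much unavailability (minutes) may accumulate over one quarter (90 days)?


Formula: allowed downtime = period * (100 - SLA) / 100
Period (quarter (90 days)) = 129600 minutes
Unavailability fraction = (100 - 99.9) / 100
Allowed downtime = 129600 * (100 - 99.9) / 100
Allowed downtime = 129.6 minutes

129.6 minutes


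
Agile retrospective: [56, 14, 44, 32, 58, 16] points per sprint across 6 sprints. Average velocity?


Formula: Avg velocity = Total points / Number of sprints
Points: [56, 14, 44, 32, 58, 16]
Sum = 56 + 14 + 44 + 32 + 58 + 16 = 220
Avg velocity = 220 / 6 = 36.67 points/sprint

36.67 points/sprint


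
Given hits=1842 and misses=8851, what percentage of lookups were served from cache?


Formula: hit rate = hits / (hits + misses) * 100
hit rate = 1842 / (1842 + 8851) * 100
hit rate = 1842 / 10693 * 100
hit rate = 17.23%

17.23%


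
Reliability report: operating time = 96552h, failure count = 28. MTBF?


Formula: MTBF = Total operating time / Number of failures
MTBF = 96552 / 28
MTBF = 3448.29 hours

3448.29 hours


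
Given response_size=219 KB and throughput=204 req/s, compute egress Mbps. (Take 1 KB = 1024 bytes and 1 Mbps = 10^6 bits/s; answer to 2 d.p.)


Formula: Mbps = payload_bytes * RPS * 8 / 1e6
Payload per request = 219 KB = 219 * 1024 = 224256 bytes
Total bytes/sec = 224256 * 204 = 45748224
Total bits/sec = 45748224 * 8 = 365985792
Mbps = 365985792 / 1e6 = 365.99

365.99 Mbps


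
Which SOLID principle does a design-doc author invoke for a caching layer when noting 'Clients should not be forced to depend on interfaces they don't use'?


This describes the Interface Segregation Principle (ISP)

Interface Segregation Principle (ISP)


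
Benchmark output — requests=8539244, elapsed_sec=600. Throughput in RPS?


Formula: throughput = requests / seconds
throughput = 8539244 / 600
throughput = 14232.07 requests/second

14232.07 requests/second


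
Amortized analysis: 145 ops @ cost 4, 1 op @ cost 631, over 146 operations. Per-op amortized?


Formula: Amortized cost = Total cost / Operations
Total cost = (145 * 4) + (1 * 631)
Total cost = 580 + 631 = 1211
Amortized = 1211 / 146 = 8.2945

8.2945


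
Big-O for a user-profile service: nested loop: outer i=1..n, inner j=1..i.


Reasoning: triangle: n(n+1)/2 ~ n^2/2
Complexity: O(n^2)

O(n^2)


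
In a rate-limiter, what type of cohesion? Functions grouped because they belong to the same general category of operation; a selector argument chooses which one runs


Reasoning: Grouped by category of activity, not by data or sequence
Type: Logical cohesion

Logical cohesion


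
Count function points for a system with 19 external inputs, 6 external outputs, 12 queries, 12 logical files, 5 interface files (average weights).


UFP = EI*4 + EO*5 + EQ*4 + ILF*10 + EIF*7
UFP = 19*4 + 6*5 + 12*4 + 12*10 + 5*7
UFP = 76 + 30 + 48 + 120 + 35
UFP = 309

309


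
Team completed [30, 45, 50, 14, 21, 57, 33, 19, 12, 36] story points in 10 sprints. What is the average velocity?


Formula: Avg velocity = Total points / Number of sprints
Points: [30, 45, 50, 14, 21, 57, 33, 19, 12, 36]
Sum = 30 + 45 + 50 + 14 + 21 + 57 + 33 + 19 + 12 + 36 = 317
Avg velocity = 317 / 10 = 31.7 points/sprint

31.7 points/sprint


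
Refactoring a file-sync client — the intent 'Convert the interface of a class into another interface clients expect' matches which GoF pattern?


This matches the Adapter pattern

Adapter


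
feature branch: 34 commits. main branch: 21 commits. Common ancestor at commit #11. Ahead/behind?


Common ancestor: commit #11
feature commits after divergence: 34 - 11 = 23
main commits after divergence: 21 - 11 = 10
feature is 23 commits ahead of main
main is 10 commits ahead of feature

feature ahead: 23, main ahead: 10


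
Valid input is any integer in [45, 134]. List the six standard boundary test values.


Range: [45, 134]
Boundaries: just below min, min, min+1, max-1, max, just above max
Values: [44, 45, 46, 133, 134, 135]

[44, 45, 46, 133, 134, 135]


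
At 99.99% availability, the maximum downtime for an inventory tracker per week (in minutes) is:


Formula: allowed downtime = period * (100 - SLA) / 100
Period (week) = 10080 minutes
Unavailability fraction = (100 - 99.99) / 100
Allowed downtime = 10080 * (100 - 99.99) / 100
Allowed downtime = 1.008 minutes

1.008 minutes


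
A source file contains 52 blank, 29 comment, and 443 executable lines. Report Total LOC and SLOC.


Total LOC = blank + comment + code
Total LOC = 52 + 29 + 443 = 524
SLOC (source only) = code = 443

Total LOC: 524, SLOC: 443


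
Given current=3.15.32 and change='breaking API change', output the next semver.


Current: 3.15.32
Change category: 'breaking API change' → major bump
SemVer rule: major bump → increment MAJOR, reset MINOR and PATCH to 0
New: 4.0.0

4.0.0


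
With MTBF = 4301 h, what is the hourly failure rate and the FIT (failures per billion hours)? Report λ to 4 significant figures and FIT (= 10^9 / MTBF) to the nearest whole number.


Formula: λ = 1 / MTBF; FIT = λ × 1e9 = 1e9 / MTBF
λ = 1 / 4301 ≈ 2.325e-04 failures/hour
FIT = 1e9 / 4301 ≈ 232504 failures per 1e9 hours (nearest whole number)

λ = 2.325e-04 /h, FIT = 232504


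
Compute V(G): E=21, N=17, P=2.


Formula: V(G) = E - N + 2P
V(G) = 21 - 17 + 2*2
V(G) = 4 + 4
V(G) = 8

8


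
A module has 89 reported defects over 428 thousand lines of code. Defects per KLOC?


Defect density = defects / KLOC
Defect density = 89 / 428
Defect density = 0.208 defects/KLOC

0.208 defects/KLOC


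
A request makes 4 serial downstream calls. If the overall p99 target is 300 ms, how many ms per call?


Formula: per_stage = total_budget / stages
per_stage = 300 / 4
per_stage = 75.0 ms

75.0 ms


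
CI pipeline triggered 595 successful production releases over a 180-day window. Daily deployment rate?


Formula: deployments per day = releases / days
= 595 / 180
= 3.306 deploys/day
(equivalently, 23.14 deploys/week)

3.306 deploys/day


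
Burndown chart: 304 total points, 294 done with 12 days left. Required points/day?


Formula: Required rate = Remaining points / Days left
Remaining = 304 - 294 = 10 points
Required rate = 10 / 12 = 0.83 points/day

0.83 points/day


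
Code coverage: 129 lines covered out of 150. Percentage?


Coverage = covered / total * 100
Coverage = 129 / 150 * 100
Coverage = 86.0%

86.0%


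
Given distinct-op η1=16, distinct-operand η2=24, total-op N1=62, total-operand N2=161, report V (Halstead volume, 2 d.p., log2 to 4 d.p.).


Formula: V = N * log2(η), where N = N1 + N2 and η = η1 + η2
η = 16 + 24 = 40
N = 62 + 161 = 223
log2(40) ≈ 5.3219
V = 223 * 5.3219 = 1186.78

1186.78


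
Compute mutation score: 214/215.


Mutation score = killed / total * 100
Mutation score = 214 / 215 * 100
Mutation score = 99.53%

99.53%


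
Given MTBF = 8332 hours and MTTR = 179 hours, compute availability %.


Availability = MTBF / (MTBF + MTTR)
Availability = 8332 / (8332 + 179)
Availability = 8332 / 8511
Availability = 97.8968%

97.8968%


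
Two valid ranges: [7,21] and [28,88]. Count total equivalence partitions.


Valid ranges: [7,21] and [28,88]
Class 1: x < 7 — invalid
Class 2: 7 ≤ x ≤ 21 — valid
Class 3: 21 < x < 28 — invalid (gap between ranges)
Class 4: 28 ≤ x ≤ 88 — valid
Class 5: x > 88 — invalid
Total equivalence classes: 5

5 equivalence classes


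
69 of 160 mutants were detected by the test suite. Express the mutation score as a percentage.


Mutation score = killed / total * 100
Mutation score = 69 / 160 * 100
Mutation score = 43.13%

43.13%


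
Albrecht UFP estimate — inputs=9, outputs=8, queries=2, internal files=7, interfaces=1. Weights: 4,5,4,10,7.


UFP = EI*4 + EO*5 + EQ*4 + ILF*10 + EIF*7
UFP = 9*4 + 8*5 + 2*4 + 7*10 + 1*7
UFP = 36 + 40 + 8 + 70 + 7
UFP = 161

161


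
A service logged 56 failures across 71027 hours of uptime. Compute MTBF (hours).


Formula: MTBF = Total operating time / Number of failures
MTBF = 71027 / 56
MTBF = 1268.34 hours

1268.34 hours


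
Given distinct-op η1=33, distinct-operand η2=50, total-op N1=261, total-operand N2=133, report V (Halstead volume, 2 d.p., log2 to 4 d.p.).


Formula: V = N * log2(η), where N = N1 + N2 and η = η1 + η2
η = 33 + 50 = 83
N = 261 + 133 = 394
log2(83) ≈ 6.3750
V = 394 * 6.3750 = 2511.75

2511.75


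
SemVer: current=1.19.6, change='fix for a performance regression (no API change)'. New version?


Current: 1.19.6
Change category: 'fix for a performance regression (no API change)' → patch bump
SemVer rule: patch bump → increment PATCH (MAJOR and MINOR unchanged)
New: 1.19.7

1.19.7


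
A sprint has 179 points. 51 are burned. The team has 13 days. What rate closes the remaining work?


Formula: Required rate = Remaining points / Days left
Remaining = 179 - 51 = 128 points
Required rate = 128 / 13 = 9.85 points/day

9.85 points/day


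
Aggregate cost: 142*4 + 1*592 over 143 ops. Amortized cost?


Formula: Amortized cost = Total cost / Operations
Total cost = (142 * 4) + (1 * 592)
Total cost = 568 + 592 = 1160
Amortized = 1160 / 143 = 8.1119

8.1119


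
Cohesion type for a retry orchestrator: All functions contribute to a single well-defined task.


Reasoning: Best: single purpose
Type: Functional cohesion

Functional cohesion


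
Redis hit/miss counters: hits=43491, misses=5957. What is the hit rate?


Formula: hit rate = hits / (hits + misses) * 100
hit rate = 43491 / (43491 + 5957) * 100
hit rate = 43491 / 49448 * 100
hit rate = 87.95%

87.95%


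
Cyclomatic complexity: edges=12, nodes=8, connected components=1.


Formula: V(G) = E - N + 2P
V(G) = 12 - 8 + 2*1
V(G) = 4 + 2
V(G) = 6

6


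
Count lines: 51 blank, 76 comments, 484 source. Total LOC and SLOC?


Total LOC = blank + comment + code
Total LOC = 51 + 76 + 484 = 611
SLOC (source only) = code = 484

Total LOC: 611, SLOC: 484


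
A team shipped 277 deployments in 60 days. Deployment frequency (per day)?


Formula: deployments per day = releases / days
= 277 / 60
= 4.617 deploys/day
(equivalently, 32.32 deploys/week)

4.617 deploys/day


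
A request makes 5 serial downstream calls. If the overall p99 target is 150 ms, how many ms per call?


Formula: per_stage = total_budget / stages
per_stage = 150 / 5
per_stage = 30.0 ms

30.0 ms


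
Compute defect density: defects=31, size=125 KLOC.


Defect density = defects / KLOC
Defect density = 31 / 125
Defect density = 0.248 defects/KLOC

0.248 defects/KLOC


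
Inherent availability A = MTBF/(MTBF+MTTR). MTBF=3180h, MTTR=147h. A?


Availability = MTBF / (MTBF + MTTR)
Availability = 3180 / (3180 + 147)
Availability = 3180 / 3327
Availability = 95.5816%

95.5816%


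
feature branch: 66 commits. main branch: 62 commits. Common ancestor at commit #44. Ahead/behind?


Common ancestor: commit #44
feature commits after divergence: 66 - 44 = 22
main commits after divergence: 62 - 44 = 18
feature is 22 commits ahead of main
main is 18 commits ahead of feature

feature ahead: 22, main ahead: 18


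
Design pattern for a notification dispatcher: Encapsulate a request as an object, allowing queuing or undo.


This matches the Command pattern

Command


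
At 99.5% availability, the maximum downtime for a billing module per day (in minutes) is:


Formula: allowed downtime = period * (100 - SLA) / 100
Period (day) = 1440 minutes
Unavailability fraction = (100 - 99.5) / 100
Allowed downtime = 1440 * (100 - 99.5) / 100
Allowed downtime = 7.2 minutes

7.2 minutes


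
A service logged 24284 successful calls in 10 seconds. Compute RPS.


Formula: throughput = requests / seconds
throughput = 24284 / 10
throughput = 2428.4 requests/second

2428.4 requests/second


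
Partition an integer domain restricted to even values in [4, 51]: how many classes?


Constraint: even integers in [4, 51]
Class 1: x < 4 — out-of-range invalid
Class 2: x in [4,51] but odd — wrong type invalid
Class 3: x in [4,51] and even — valid
Class 4: x > 51 — out-of-range invalid
Total equivalence classes: 4

4 equivalence classes


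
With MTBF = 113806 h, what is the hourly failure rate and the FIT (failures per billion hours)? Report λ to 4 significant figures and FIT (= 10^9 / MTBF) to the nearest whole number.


Formula: λ = 1 / MTBF; FIT = λ × 1e9 = 1e9 / MTBF
λ = 1 / 113806 ≈ 8.787e-06 failures/hour
FIT = 1e9 / 113806 ≈ 8787 failures per 1e9 hours (nearest whole number)

λ = 8.787e-06 /h, FIT = 8787


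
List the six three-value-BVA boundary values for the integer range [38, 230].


Range: [38, 230]
Boundaries: just below min, min, min+1, max-1, max, just above max
Values: [37, 38, 39, 229, 230, 231]

[37, 38, 39, 229, 230, 231]


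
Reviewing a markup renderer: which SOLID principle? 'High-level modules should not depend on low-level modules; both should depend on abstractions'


This describes the Dependency Inversion Principle (DIP)

Dependency Inversion Principle (DIP)
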